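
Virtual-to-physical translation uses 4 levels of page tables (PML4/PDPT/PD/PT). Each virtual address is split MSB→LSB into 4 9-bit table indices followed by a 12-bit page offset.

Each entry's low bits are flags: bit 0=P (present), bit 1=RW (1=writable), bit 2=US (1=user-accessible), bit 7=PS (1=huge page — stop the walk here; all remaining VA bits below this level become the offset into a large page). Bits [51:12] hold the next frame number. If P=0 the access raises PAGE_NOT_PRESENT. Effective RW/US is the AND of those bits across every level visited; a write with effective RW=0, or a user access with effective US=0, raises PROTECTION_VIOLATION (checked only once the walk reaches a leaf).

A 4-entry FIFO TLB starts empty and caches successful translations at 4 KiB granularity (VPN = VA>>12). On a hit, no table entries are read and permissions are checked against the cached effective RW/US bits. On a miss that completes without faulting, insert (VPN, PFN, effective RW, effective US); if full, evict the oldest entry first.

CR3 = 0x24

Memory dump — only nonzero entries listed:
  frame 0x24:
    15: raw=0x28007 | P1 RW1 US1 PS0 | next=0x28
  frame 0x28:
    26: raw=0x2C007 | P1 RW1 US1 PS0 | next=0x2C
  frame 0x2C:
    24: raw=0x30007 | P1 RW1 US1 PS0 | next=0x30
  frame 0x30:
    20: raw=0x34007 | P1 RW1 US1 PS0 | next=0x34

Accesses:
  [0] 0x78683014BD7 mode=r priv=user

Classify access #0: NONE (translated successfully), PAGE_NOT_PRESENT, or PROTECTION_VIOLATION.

Trace:
#0 VA=0x78683014BD7 (r,user):
  L0: frame=0x24 idx=15 entry=0x28007 [P=1 RW=1 US=1 PS=0]
  L1: frame=0x28 idx=26 entry=0x2C007 [P=1 RW=1 US=1 PS=0]
  L2: frame=0x2C idx=24 entry=0x30007 [P=1 RW=1 US=1 PS=0]
  L3: frame=0x30 idx=20 entry=0x34007 [P=1 RW=1 US=1 PS=0]
  ✓ 0x34BD7  — 4 lookups

Access #0 fault: NONE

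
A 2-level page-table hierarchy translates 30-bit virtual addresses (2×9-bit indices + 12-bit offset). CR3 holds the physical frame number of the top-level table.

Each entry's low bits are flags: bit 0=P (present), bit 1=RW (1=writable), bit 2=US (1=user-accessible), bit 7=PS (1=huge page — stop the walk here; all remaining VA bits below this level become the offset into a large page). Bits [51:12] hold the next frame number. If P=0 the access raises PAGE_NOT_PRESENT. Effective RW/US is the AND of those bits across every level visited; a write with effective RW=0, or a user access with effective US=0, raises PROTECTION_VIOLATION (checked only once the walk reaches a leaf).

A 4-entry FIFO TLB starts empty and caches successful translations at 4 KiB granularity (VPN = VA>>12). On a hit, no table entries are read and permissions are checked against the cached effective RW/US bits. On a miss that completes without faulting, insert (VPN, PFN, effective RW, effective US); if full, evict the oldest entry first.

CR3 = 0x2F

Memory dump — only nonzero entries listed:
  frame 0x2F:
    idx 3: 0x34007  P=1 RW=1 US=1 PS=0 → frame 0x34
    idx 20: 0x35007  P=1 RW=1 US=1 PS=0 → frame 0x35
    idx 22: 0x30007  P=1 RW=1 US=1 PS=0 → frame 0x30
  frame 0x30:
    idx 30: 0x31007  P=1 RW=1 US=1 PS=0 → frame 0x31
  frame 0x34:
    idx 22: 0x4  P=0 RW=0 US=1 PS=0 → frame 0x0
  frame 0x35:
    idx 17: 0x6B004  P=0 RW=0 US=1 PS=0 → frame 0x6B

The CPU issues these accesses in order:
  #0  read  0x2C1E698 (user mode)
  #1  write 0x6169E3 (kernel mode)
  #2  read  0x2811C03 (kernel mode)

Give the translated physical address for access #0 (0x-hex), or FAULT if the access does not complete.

Per-access translation:
#0 VA=0x2C1E698 (r,user):
  L0: frame=0x2F idx=22 entry=0x30007 [P=1 RW=1 US=1 PS=0]
  L1: frame=0x30 idx=30 entry=0x31007 [P=1 RW=1 US=1 PS=0]
  ✓ 0x31698  — 2 lookups
#1 VA=0x6169E3 (w,kernel):
  L0: frame=0x2F idx=3 entry=0x34007 [P=1 RW=1 US=1 PS=0]
  L1: frame=0x34 idx=22 entry=0x4 [P=0 RW=0 US=1 PS=0]
  ⇒ fault: PAGE_NOT_PRESENT  — 2 lookups
#2 VA=0x2811C03 (r,kernel):
  L0: frame=0x2F idx=20 entry=0x35007 [P=1 RW=1 US=1 PS=0]
  L1: frame=0x35 idx=17 entry=0x6B004 [P=0 RW=0 US=1 PS=0]
  ⇒ fault: PAGE_NOT_PRESENT  — 2 lookups

Access #0 PA: 0x31698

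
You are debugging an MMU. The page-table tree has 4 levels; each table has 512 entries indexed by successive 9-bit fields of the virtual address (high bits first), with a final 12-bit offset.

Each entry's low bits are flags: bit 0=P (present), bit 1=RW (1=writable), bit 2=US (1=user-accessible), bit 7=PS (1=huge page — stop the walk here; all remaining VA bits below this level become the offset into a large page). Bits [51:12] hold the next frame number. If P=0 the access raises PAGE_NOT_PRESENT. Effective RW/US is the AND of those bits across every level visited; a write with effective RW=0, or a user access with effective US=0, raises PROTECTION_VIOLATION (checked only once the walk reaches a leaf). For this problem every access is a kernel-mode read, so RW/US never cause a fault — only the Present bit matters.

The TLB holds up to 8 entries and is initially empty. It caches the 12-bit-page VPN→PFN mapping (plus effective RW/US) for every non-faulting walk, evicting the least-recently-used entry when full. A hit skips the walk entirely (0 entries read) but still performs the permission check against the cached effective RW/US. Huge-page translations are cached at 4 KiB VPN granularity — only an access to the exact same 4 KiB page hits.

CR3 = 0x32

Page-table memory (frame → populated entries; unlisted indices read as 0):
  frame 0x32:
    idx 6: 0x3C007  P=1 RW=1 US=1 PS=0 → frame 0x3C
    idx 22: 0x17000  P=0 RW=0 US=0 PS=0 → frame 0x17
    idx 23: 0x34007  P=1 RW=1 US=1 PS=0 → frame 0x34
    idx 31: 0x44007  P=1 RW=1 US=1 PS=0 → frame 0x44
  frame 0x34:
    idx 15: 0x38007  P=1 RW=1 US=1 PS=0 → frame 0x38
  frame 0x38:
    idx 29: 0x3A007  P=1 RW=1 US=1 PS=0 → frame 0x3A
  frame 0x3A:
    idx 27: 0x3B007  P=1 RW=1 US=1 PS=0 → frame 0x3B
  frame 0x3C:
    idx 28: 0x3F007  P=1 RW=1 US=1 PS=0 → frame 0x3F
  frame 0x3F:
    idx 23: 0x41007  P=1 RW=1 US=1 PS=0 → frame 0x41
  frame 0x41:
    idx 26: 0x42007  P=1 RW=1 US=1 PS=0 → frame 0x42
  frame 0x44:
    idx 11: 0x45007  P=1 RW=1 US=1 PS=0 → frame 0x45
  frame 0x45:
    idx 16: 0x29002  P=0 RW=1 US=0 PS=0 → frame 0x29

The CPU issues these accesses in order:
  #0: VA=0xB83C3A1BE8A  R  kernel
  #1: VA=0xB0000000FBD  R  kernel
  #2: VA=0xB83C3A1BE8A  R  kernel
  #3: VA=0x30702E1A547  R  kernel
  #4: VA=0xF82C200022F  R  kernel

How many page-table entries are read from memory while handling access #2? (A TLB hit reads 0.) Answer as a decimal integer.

Per-access translation:
#0 VA=0xB83C3A1BE8A (r,kernel):
  lvl0: tbl 0x32, slot 23 ⇒ 0x34007 (P1/RW1/US1/PS0)
  lvl1: tbl 0x34, slot 15 ⇒ 0x38007 (P1/RW1/US1/PS0)
  lvl2: tbl 0x38, slot 29 ⇒ 0x3A007 (P1/RW1/US1/PS0)
  lvl3: tbl 0x3A, slot 27 ⇒ 0x3B007 (P1/RW1/US1/PS0)
  ⇒ phys 0x3BE8A  [4 reads]
#1 VA=0xB0000000FBD (r,kernel):
  lvl0: tbl 0x32, slot 22 ⇒ 0x17000 (P0/RW0/US0/PS0)
  → PAGE_NOT_PRESENT  (1 entries read)
#2 VA=0xB83C3A1BE8A (r,kernel):
  TLB hit vpn=0xB83C3A1B → PA=0x3BE8A
#3 VA=0x30702E1A547 (r,kernel):
  lvl0: tbl 0x32, slot 6 ⇒ 0x3C007 (P1/RW1/US1/PS0)
  lvl1: tbl 0x3C, slot 28 ⇒ 0x3F007 (P1/RW1/US1/PS0)
  lvl2: tbl 0x3F, slot 23 ⇒ 0x41007 (P1/RW1/US1/PS0)
  lvl3: tbl 0x41, slot 26 ⇒ 0x42007 (P1/RW1/US1/PS0)
  ⇒ phys 0x42547  [4 reads]
#4 VA=0xF82C200022F (r,kernel):
  lvl0: tbl 0x32, slot 31 ⇒ 0x44007 (P1/RW1/US1/PS0)
  lvl1: tbl 0x44, slot 11 ⇒ 0x45007 (P1/RW1/US1/PS0)
  lvl2: tbl 0x45, slot 16 ⇒ 0x29002 (P0/RW1/US0/PS0)
  → PAGE_NOT_PRESENT  (3 entries read)

Entries read for #2: 0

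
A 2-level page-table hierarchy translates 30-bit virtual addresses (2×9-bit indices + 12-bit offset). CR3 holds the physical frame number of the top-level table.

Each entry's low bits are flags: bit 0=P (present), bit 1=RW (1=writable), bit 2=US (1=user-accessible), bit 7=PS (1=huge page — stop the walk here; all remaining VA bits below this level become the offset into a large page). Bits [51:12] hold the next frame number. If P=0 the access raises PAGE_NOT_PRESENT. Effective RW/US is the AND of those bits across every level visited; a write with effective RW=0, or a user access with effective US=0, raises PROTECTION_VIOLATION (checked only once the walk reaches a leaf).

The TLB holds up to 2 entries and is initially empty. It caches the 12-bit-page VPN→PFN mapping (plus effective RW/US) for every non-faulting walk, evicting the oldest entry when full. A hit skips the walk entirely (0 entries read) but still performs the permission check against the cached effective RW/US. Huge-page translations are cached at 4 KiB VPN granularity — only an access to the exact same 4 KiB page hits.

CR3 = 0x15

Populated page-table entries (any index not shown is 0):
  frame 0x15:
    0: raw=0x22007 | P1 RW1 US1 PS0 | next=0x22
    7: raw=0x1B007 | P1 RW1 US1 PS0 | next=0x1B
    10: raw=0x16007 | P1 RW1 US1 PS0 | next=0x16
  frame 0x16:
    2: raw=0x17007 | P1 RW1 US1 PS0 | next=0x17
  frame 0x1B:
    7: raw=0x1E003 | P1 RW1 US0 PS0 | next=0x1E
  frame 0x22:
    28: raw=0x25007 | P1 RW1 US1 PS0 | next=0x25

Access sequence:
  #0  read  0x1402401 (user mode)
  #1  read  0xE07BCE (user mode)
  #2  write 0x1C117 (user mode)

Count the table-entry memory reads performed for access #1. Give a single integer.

Trace:
#0 VA=0x1402401 (r,user):
  [0] read 0x15 idx=10: raw=0x16007 flags P=1 W=1 U=1 S=0
  [1] read 0x16 idx=2: raw=0x17007 flags P=1 W=1 U=1 S=0
  ✓ 0x17401  — 2 lookups
#1 VA=0xE07BCE (r,user):
  [0] read 0x15 idx=7: raw=0x1B007 flags P=1 W=1 U=1 S=0
  [1] read 0x1B idx=7: raw=0x1E003 flags P=1 W=1 U=0 S=0
  → PROTECTION_VIOLATION  (2 entries read)
#2 VA=0x1C117 (w,user):
  [0] read 0x15 idx=0: raw=0x22007 flags P=1 W=1 U=1 S=0
  [1] read 0x22 idx=28: raw=0x25007 flags P=1 W=1 U=1 S=0
  ✓ 0x25117  — 2 lookups

Entries read for #1: 2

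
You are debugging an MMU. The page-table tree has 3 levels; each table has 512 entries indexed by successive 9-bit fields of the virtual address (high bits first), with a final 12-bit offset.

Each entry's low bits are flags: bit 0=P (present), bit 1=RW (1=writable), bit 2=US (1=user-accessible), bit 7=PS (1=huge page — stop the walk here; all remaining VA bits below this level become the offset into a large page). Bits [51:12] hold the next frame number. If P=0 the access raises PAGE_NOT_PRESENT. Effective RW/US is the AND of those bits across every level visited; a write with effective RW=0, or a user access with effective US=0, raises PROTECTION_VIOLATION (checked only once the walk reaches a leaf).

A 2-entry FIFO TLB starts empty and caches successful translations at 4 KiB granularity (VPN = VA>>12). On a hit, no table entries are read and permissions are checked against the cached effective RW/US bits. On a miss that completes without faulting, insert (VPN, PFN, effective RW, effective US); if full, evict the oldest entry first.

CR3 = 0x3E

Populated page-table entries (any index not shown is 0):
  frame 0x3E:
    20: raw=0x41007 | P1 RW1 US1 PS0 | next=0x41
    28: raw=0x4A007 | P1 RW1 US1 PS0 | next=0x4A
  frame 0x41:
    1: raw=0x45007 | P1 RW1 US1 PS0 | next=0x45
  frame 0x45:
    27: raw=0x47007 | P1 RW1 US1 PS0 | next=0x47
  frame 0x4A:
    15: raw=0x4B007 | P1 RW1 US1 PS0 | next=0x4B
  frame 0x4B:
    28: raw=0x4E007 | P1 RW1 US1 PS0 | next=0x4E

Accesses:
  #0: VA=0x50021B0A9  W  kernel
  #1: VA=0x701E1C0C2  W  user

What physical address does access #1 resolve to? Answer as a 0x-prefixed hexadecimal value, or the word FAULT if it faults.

Per-access translation:
#0 VA=0x50021B0A9 (w,kernel):
  lvl0: tbl 0x3E, slot 20 ⇒ 0x41007 (P1/RW1/US1/PS0)
  lvl1: tbl 0x41, slot 1 ⇒ 0x45007 (P1/RW1/US1/PS0)
  lvl2: tbl 0x45, slot 27 ⇒ 0x47007 (P1/RW1/US1/PS0)
  ⇒ phys 0x470A9  [3 reads]
#1 VA=0x701E1C0C2 (w,user):
  lvl0: tbl 0x3E, slot 28 ⇒ 0x4A007 (P1/RW1/US1/PS0)
  lvl1: tbl 0x4A, slot 15 ⇒ 0x4B007 (P1/RW1/US1/PS0)
  lvl2: tbl 0x4B, slot 28 ⇒ 0x4E007 (P1/RW1/US1/PS0)
  ⇒ phys 0x4E0C2  [3 reads]

Access #1 PA: 0x4E0C2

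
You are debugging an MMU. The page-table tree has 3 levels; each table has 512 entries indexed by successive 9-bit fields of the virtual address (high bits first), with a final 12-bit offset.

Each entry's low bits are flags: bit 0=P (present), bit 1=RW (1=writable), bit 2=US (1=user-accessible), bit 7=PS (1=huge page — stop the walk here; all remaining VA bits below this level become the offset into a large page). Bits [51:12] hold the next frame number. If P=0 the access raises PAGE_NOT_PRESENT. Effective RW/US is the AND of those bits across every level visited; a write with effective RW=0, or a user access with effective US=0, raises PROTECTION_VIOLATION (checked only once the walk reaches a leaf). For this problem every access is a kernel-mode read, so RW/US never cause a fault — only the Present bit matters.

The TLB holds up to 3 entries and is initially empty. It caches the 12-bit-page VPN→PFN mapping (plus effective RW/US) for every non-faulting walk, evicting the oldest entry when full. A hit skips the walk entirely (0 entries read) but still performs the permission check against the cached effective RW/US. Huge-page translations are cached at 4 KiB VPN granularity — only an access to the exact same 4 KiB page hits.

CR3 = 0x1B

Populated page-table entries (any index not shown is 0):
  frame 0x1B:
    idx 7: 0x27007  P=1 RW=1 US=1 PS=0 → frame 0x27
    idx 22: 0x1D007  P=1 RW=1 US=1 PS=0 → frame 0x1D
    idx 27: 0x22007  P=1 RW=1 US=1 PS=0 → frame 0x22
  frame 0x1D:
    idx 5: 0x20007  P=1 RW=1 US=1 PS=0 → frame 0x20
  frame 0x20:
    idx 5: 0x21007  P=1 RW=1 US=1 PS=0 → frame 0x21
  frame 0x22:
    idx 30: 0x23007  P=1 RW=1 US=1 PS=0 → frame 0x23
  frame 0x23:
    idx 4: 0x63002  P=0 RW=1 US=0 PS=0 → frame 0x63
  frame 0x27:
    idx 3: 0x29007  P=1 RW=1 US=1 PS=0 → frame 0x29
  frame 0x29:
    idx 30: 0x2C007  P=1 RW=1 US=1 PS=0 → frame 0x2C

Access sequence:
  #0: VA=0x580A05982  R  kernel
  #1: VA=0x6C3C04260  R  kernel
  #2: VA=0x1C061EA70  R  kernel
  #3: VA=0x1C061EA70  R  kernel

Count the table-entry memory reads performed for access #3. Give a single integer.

Walk each access:
#0 VA=0x580A05982 (r,kernel):
  lvl0: tbl 0x1B, slot 22 ⇒ 0x1D007 (P1/RW1/US1/PS0)
  lvl1: tbl 0x1D, slot 5 ⇒ 0x20007 (P1/RW1/US1/PS0)
  lvl2: tbl 0x20, slot 5 ⇒ 0x21007 (P1/RW1/US1/PS0)
  ✓ 0x21982  — 3 lookups
#1 VA=0x6C3C04260 (r,kernel):
  lvl0: tbl 0x1B, slot 27 ⇒ 0x22007 (P1/RW1/US1/PS0)
  lvl1: tbl 0x22, slot 30 ⇒ 0x23007 (P1/RW1/US1/PS0)
  lvl2: tbl 0x23, slot 4 ⇒ 0x63002 (P0/RW1/US0/PS0)
  ✗ PAGE_NOT_PRESENT  [3 reads]
#2 VA=0x1C061EA70 (r,kernel):
  lvl0: tbl 0x1B, slot 7 ⇒ 0x27007 (P1/RW1/US1/PS0)
  lvl1: tbl 0x27, slot 3 ⇒ 0x29007 (P1/RW1/US1/PS0)
  lvl2: tbl 0x29, slot 30 ⇒ 0x2C007 (P1/RW1/US1/PS0)
  ✓ 0x2CA70  — 3 lookups
#3 VA=0x1C061EA70 (r,kernel):
  TLB hit vpn=0x1C061E → PA=0x2CA70

Entries read for #3: 0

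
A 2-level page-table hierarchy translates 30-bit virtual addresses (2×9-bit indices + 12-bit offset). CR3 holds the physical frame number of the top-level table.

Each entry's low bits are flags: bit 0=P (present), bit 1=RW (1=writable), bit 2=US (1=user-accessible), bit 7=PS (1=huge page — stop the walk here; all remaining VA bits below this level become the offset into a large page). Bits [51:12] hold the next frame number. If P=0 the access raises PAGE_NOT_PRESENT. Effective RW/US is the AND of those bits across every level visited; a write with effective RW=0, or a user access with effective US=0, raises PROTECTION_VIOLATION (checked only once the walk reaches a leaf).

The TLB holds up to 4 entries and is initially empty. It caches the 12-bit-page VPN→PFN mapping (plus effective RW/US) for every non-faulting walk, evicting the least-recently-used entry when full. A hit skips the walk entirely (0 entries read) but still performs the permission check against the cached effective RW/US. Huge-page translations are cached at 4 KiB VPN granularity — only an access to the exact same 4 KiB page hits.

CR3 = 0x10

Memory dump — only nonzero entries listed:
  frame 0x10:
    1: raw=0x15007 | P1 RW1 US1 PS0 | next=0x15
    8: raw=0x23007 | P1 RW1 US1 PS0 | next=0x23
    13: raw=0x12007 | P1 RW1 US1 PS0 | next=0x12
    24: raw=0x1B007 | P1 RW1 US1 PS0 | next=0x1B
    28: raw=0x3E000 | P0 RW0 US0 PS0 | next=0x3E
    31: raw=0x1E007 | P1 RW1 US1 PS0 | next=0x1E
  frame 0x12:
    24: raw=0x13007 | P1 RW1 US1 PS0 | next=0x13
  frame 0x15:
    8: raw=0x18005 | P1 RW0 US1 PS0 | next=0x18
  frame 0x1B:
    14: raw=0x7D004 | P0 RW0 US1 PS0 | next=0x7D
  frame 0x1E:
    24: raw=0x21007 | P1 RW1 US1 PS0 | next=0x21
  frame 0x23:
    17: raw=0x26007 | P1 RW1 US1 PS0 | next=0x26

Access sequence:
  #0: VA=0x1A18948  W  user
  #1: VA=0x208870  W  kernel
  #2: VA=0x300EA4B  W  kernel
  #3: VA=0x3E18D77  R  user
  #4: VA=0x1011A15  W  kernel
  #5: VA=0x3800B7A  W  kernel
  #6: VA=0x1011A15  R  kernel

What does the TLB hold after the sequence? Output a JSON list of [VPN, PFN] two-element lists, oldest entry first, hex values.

Walk each access:
#0 VA=0x1A18948 (w,user):
  lvl0: tbl 0x10, slot 13 ⇒ 0x12007 (P1/RW1/US1/PS0)
  lvl1: tbl 0x12, slot 24 ⇒ 0x13007 (P1/RW1/US1/PS0)
  → PA=0x13948  (2 entries read)
#1 VA=0x208870 (w,kernel):
  lvl0: tbl 0x10, slot 1 ⇒ 0x15007 (P1/RW1/US1/PS0)
  lvl1: tbl 0x15, slot 8 ⇒ 0x18005 (P1/RW0/US1/PS0)
  ✗ PROTECTION_VIOLATION  [2 reads]
#2 VA=0x300EA4B (w,kernel):
  lvl0: tbl 0x10, slot 24 ⇒ 0x1B007 (P1/RW1/US1/PS0)
  lvl1: tbl 0x1B, slot 14 ⇒ 0x7D004 (P0/RW0/US1/PS0)
  ✗ PAGE_NOT_PRESENT  [2 reads]
#3 VA=0x3E18D77 (r,user):
  lvl0: tbl 0x10, slot 31 ⇒ 0x1E007 (P1/RW1/US1/PS0)
  lvl1: tbl 0x1E, slot 24 ⇒ 0x21007 (P1/RW1/US1/PS0)
  → PA=0x21D77  (2 entries read)
#4 VA=0x1011A15 (w,kernel):
  lvl0: tbl 0x10, slot 8 ⇒ 0x23007 (P1/RW1/US1/PS0)
  lvl1: tbl 0x23, slot 17 ⇒ 0x26007 (P1/RW1/US1/PS0)
  → PA=0x26A15  (2 entries read)
#5 VA=0x3800B7A (w,kernel):
  lvl0: tbl 0x10, slot 28 ⇒ 0x3E000 (P0/RW0/US0/PS0)
  ✗ PAGE_NOT_PRESENT  [1 reads]
#6 VA=0x1011A15 (r,kernel):
  TLB hit vpn=0x1011 → PA=0x26A15

TLB: [["0x1A18", "0x13"], ["0x3E18", "0x21"], ["0x1011", "0x26"]]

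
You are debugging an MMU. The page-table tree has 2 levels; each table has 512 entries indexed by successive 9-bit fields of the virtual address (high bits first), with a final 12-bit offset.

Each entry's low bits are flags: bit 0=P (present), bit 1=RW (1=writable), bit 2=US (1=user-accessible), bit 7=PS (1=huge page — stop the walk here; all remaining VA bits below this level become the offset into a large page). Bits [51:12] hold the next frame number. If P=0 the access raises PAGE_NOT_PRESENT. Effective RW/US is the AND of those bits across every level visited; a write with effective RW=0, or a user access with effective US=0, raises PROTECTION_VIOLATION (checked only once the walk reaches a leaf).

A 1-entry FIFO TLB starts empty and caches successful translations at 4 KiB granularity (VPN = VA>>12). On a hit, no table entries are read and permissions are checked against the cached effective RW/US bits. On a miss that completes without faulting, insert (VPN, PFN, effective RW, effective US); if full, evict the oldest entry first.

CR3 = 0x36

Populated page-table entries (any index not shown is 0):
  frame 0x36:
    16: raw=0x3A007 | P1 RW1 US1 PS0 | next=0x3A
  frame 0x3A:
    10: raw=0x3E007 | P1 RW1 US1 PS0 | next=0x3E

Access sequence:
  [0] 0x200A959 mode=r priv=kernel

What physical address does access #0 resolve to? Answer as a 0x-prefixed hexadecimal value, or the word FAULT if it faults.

Trace:
#0 VA=0x200A959 (r,kernel):
  L0 @0x36[16] → 0x3A007  P=1,RW=1,US=1,PS=0
  L1 @0x3A[10] → 0x3E007  P=1,RW=1,US=1,PS=0
  ✓ 0x3E959  — 2 lookups

Access #0 PA: 0x3E959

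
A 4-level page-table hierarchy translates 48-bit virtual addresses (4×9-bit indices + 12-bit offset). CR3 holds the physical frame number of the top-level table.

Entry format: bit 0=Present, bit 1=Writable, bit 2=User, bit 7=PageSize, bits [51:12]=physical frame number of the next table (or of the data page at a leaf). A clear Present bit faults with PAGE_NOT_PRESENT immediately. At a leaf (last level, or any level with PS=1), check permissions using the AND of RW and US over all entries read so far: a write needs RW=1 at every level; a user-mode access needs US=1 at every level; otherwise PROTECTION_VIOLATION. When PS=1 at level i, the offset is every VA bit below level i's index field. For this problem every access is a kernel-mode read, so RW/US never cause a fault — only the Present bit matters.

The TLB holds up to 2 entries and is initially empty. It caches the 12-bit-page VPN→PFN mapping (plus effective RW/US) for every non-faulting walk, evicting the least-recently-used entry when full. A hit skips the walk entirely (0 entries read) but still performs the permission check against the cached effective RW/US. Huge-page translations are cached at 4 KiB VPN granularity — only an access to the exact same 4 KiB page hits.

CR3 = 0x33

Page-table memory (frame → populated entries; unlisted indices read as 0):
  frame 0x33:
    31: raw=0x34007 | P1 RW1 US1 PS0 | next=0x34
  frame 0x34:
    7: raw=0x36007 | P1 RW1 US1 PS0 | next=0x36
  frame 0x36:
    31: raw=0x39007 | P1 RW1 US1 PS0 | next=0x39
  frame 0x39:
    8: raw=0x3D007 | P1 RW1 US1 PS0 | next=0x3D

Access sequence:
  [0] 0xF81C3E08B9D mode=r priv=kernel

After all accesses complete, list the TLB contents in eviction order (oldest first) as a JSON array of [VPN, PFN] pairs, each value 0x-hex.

Per-access translation:
#0 VA=0xF81C3E08B9D (r,kernel):
  [0] read 0x33 idx=31: raw=0x34007 flags P=1 W=1 U=1 S=0
  [1] read 0x34 idx=7: raw=0x36007 flags P=1 W=1 U=1 S=0
  [2] read 0x36 idx=31: raw=0x39007 flags P=1 W=1 U=1 S=0
  [3] read 0x39 idx=8: raw=0x3D007 flags P=1 W=1 U=1 S=0
  → PA=0x3DB9D  (4 entries read)

TLB: [["0xF81C3E08", "0x3D"]]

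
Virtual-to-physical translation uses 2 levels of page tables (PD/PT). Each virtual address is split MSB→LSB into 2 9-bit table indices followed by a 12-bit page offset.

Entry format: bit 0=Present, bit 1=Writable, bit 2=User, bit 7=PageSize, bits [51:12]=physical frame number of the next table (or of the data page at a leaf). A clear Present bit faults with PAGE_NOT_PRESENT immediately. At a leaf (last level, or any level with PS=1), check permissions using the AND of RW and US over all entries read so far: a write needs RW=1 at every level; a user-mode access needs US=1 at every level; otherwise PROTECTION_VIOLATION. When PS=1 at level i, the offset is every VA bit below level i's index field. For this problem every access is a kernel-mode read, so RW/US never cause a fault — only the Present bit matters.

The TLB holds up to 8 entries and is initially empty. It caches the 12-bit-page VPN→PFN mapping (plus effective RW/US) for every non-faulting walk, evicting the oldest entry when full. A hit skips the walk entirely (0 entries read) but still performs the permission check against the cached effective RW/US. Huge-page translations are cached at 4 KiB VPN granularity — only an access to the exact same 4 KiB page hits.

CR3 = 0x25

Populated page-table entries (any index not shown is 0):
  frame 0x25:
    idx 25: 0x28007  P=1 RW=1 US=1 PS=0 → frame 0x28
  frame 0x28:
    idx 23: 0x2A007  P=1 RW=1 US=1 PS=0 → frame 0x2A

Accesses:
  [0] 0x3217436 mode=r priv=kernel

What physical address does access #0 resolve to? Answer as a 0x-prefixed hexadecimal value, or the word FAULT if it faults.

Trace:
#0 VA=0x3217436 (r,kernel):
  L0 @0x25[25] → 0x28007  P=1,RW=1,US=1,PS=0
  L1 @0x28[23] → 0x2A007  P=1,RW=1,US=1,PS=0
  ⇒ phys 0x2A436  [2 reads]

Access #0 PA: 0x2A436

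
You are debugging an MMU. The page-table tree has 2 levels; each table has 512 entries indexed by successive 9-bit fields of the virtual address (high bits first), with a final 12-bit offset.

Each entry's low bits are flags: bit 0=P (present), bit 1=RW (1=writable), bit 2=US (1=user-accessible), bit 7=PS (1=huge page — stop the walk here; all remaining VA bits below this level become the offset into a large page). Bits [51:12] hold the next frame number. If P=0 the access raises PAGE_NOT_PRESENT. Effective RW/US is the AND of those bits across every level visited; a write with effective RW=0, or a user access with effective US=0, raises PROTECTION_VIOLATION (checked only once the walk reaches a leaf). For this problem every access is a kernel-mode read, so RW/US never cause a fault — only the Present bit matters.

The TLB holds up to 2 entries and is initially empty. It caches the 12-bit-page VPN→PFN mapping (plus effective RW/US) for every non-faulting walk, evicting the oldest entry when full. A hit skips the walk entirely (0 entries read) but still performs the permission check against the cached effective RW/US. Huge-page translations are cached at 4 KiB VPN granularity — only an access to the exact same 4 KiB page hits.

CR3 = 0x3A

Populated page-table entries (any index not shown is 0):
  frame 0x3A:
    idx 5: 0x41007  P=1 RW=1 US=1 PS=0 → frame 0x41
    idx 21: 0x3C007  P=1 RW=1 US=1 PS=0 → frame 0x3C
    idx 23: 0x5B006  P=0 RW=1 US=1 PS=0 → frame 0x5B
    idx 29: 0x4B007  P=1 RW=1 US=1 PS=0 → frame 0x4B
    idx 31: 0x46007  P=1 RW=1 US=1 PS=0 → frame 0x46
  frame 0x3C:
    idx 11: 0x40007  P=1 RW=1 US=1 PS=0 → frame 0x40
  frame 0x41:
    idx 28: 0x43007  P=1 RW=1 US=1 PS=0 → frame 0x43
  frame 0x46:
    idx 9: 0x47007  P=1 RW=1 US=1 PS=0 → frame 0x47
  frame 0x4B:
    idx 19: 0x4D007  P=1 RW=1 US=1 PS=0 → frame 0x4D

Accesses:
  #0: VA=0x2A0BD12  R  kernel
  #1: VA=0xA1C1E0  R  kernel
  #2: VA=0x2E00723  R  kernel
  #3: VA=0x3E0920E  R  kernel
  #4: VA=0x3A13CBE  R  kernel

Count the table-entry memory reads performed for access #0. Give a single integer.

Walk each access:
#0 VA=0x2A0BD12 (r,kernel):
  lvl0: tbl 0x3A, slot 21 ⇒ 0x3C007 (P1/RW1/US1/PS0)
  lvl1: tbl 0x3C, slot 11 ⇒ 0x40007 (P1/RW1/US1/PS0)
  ✓ 0x40D12  — 2 lookups
#1 VA=0xA1C1E0 (r,kernel):
  lvl0: tbl 0x3A, slot 5 ⇒ 0x41007 (P1/RW1/US1/PS0)
  lvl1: tbl 0x41, slot 28 ⇒ 0x43007 (P1/RW1/US1/PS0)
  ✓ 0x431E0  — 2 lookups
#2 VA=0x2E00723 (r,kernel):
  lvl0: tbl 0x3A, slot 23 ⇒ 0x5B006 (P0/RW1/US1/PS0)
  ⇒ fault: PAGE_NOT_PRESENT  — 1 lookups
#3 VA=0x3E0920E (r,kernel):
  lvl0: tbl 0x3A, slot 31 ⇒ 0x46007 (P1/RW1/US1/PS0)
  lvl1: tbl 0x46, slot 9 ⇒ 0x47007 (P1/RW1/US1/PS0)
  ✓ 0x4720E  — 2 lookups
#4 VA=0x3A13CBE (r,kernel):
  lvl0: tbl 0x3A, slot 29 ⇒ 0x4B007 (P1/RW1/US1/PS0)
  lvl1: tbl 0x4B, slot 19 ⇒ 0x4D007 (P1/RW1/US1/PS0)
  ✓ 0x4DCBE  — 2 lookups

Entries read for #0: 2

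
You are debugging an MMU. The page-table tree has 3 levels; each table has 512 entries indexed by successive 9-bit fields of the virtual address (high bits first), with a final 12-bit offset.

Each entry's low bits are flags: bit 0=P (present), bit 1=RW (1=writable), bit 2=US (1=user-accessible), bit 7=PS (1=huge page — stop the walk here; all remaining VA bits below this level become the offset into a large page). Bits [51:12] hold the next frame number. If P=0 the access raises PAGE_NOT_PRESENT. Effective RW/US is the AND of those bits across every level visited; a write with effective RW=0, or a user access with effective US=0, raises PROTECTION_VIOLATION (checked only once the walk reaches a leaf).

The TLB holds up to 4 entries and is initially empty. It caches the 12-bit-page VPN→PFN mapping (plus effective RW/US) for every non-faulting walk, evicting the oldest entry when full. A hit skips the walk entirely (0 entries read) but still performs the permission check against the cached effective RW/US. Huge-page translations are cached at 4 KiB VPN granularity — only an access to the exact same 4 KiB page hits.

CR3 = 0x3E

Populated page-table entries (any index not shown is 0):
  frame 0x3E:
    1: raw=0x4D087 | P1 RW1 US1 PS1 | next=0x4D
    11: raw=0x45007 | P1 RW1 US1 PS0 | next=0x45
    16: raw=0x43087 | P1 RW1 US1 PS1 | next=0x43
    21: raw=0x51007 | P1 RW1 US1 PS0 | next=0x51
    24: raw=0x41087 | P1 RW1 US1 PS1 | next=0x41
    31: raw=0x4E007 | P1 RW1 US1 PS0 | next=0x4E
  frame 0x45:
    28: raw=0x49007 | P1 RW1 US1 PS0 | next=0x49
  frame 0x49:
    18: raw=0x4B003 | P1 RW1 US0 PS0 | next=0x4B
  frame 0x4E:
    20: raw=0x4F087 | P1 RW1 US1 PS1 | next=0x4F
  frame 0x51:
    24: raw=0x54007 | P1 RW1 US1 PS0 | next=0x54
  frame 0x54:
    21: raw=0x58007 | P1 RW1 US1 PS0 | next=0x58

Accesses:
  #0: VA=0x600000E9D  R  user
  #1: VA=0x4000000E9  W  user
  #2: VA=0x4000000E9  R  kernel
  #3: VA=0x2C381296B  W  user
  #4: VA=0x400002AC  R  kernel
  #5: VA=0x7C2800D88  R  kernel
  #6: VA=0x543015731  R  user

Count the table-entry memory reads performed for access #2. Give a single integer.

Trace:
#0 VA=0x600000E9D (r,user):
  L0 @0x3E[24] → 0x41087  P=1,RW=1,US=1,PS=1
  ✓ 0x41E9D (huge @L0)  — 1 lookups
#1 VA=0x4000000E9 (w,user):
  L0 @0x3E[16] → 0x43087  P=1,RW=1,US=1,PS=1
  ✓ 0x430E9 (huge @L0)  — 1 lookups
#2 VA=0x4000000E9 (r,kernel):
  TLB hit vpn=0x400000 → PA=0x430E9
#3 VA=0x2C381296B (w,user):
  L0 @0x3E[11] → 0x45007  P=1,RW=1,US=1,PS=0
  L1 @0x45[28] → 0x49007  P=1,RW=1,US=1,PS=0
  L2 @0x49[18] → 0x4B003  P=1,RW=1,US=0,PS=0
  ⇒ fault: PROTECTION_VIOLATION  — 3 lookups
#4 VA=0x400002AC (r,kernel):
  L0 @0x3E[1] → 0x4D087  P=1,RW=1,US=1,PS=1
  ✓ 0x4D2AC (huge @L0)  — 1 lookups
#5 VA=0x7C2800D88 (r,kernel):
  L0 @0x3E[31] → 0x4E007  P=1,RW=1,US=1,PS=0
  L1 @0x4E[20] → 0x4F087  P=1,RW=1,US=1,PS=1
  ✓ 0x4FD88 (huge @L1)  — 2 lookups
#6 VA=0x543015731 (r,user):
  L0 @0x3E[21] → 0x51007  P=1,RW=1,US=1,PS=0
  L1 @0x51[24] → 0x54007  P=1,RW=1,US=1,PS=0
  L2 @0x54[21] → 0x58007  P=1,RW=1,US=1,PS=0
  ✓ 0x58731  — 3 lookups

Entries read for #2: 0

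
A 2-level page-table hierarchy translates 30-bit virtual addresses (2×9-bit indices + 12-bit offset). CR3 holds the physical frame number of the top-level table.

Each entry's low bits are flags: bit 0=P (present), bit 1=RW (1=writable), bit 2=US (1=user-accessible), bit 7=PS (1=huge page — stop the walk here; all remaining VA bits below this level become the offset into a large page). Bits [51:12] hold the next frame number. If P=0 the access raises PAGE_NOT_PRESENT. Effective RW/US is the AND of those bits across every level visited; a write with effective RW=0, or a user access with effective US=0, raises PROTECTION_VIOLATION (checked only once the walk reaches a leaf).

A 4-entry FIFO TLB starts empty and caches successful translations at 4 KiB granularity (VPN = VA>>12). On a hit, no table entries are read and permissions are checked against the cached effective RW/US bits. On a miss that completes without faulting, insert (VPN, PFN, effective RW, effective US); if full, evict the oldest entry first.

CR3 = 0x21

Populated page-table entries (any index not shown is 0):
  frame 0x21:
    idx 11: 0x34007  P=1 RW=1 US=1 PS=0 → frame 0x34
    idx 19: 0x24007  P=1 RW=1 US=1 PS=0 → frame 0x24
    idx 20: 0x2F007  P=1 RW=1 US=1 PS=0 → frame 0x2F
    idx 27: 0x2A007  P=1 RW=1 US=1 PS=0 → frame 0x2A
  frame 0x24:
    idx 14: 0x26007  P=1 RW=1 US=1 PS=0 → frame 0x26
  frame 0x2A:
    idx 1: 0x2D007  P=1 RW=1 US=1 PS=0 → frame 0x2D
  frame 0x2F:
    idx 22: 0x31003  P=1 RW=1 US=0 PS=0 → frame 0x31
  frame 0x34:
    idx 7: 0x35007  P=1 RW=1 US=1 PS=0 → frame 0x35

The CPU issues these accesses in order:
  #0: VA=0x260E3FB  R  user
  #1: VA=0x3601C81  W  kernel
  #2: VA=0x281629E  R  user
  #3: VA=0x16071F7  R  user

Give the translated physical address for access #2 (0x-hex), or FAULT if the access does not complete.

Per-access translation:
#0 VA=0x260E3FB (r,user):
  L0 @0x21[19] → 0x24007  P=1,RW=1,US=1,PS=0
  L1 @0x24[14] → 0x26007  P=1,RW=1,US=1,PS=0
  → PA=0x263FB  (2 entries read)
#1 VA=0x3601C81 (w,kernel):
  L0 @0x21[27] → 0x2A007  P=1,RW=1,US=1,PS=0
  L1 @0x2A[1] → 0x2D007  P=1,RW=1,US=1,PS=0
  → PA=0x2DC81  (2 entries read)
#2 VA=0x281629E (r,user):
  L0 @0x21[20] → 0x2F007  P=1,RW=1,US=1,PS=0
  L1 @0x2F[22] → 0x31003  P=1,RW=1,US=0,PS=0
  ✗ PROTECTION_VIOLATION  [2 reads]
#3 VA=0x16071F7 (r,user):
  L0 @0x21[11] → 0x34007  P=1,RW=1,US=1,PS=0
  L1 @0x34[7] → 0x35007  P=1,RW=1,US=1,PS=0
  → PA=0x351F7  (2 entries read)

Access #2 PA: FAULT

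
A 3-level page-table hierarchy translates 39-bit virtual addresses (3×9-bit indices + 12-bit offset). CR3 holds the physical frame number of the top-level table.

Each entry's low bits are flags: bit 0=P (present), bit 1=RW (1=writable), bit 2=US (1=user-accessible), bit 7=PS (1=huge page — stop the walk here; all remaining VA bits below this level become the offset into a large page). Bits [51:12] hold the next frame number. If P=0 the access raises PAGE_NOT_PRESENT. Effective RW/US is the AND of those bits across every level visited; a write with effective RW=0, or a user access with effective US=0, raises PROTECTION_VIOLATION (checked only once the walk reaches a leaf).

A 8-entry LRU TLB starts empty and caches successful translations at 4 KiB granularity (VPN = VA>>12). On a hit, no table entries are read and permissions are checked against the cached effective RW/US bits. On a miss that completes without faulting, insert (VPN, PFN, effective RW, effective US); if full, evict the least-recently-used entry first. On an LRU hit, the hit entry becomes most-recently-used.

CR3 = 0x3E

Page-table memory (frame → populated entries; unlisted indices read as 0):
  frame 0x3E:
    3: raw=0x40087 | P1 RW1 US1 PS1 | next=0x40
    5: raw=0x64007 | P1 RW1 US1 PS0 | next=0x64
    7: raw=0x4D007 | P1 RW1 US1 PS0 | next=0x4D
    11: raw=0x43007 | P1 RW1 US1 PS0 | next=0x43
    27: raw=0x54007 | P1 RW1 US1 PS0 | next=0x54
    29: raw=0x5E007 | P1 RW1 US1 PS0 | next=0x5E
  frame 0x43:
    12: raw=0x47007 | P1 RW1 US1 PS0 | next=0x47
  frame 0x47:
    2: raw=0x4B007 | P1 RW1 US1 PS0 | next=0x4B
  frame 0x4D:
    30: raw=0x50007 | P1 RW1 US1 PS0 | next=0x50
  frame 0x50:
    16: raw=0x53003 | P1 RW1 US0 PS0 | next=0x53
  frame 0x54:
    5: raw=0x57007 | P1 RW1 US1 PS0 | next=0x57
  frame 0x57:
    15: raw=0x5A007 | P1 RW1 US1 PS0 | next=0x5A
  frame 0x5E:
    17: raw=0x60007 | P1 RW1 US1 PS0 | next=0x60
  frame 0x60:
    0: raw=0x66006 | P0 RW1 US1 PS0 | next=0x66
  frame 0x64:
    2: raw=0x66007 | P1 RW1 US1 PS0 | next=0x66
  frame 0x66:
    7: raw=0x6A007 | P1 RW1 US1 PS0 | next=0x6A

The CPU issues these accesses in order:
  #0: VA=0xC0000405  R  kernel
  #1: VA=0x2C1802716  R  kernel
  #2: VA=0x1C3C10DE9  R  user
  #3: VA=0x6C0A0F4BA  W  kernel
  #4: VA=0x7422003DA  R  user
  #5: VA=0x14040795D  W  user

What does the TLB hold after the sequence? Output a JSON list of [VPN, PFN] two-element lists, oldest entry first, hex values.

Trace:
#0 VA=0xC0000405 (r,kernel):
  L0 @0x3E[3] → 0x40087  P=1,RW=1,US=1,PS=1
  → PA=0x40405 (huge @L0)  (1 entries read)
#1 VA=0x2C1802716 (r,kernel):
  L0 @0x3E[11] → 0x43007  P=1,RW=1,US=1,PS=0
  L1 @0x43[12] → 0x47007  P=1,RW=1,US=1,PS=0
  L2 @0x47[2] → 0x4B007  P=1,RW=1,US=1,PS=0
  → PA=0x4B716  (3 entries read)
#2 VA=0x1C3C10DE9 (r,user):
  L0 @0x3E[7] → 0x4D007  P=1,RW=1,US=1,PS=0
  L1 @0x4D[30] → 0x50007  P=1,RW=1,US=1,PS=0
  L2 @0x50[16] → 0x53003  P=1,RW=1,US=0,PS=0
  ✗ PROTECTION_VIOLATION  [3 reads]
#3 VA=0x6C0A0F4BA (w,kernel):
  L0 @0x3E[27] → 0x54007  P=1,RW=1,US=1,PS=0
  L1 @0x54[5] → 0x57007  P=1,RW=1,US=1,PS=0
  L2 @0x57[15] → 0x5A007  P=1,RW=1,US=1,PS=0
  → PA=0x5A4BA  (3 entries read)
#4 VA=0x7422003DA (r,user):
  L0 @0x3E[29] → 0x5E007  P=1,RW=1,US=1,PS=0
  L1 @0x5E[17] → 0x60007  P=1,RW=1,US=1,PS=0
  L2 @0x60[0] → 0x66006  P=0,RW=1,US=1,PS=0
  ✗ PAGE_NOT_PRESENT  [3 reads]
#5 VA=0x14040795D (w,user):
  L0 @0x3E[5] → 0x64007  P=1,RW=1,US=1,PS=0
  L1 @0x64[2] → 0x66007  P=1,RW=1,US=1,PS=0
  L2 @0x66[7] → 0x6A007  P=1,RW=1,US=1,PS=0
  → PA=0x6A95D  (3 entries read)

TLB: [["0xC0000", "0x40"], ["0x2C1802", "0x4B"], ["0x6C0A0F", "0x5A"], ["0x140407", "0x6A"]]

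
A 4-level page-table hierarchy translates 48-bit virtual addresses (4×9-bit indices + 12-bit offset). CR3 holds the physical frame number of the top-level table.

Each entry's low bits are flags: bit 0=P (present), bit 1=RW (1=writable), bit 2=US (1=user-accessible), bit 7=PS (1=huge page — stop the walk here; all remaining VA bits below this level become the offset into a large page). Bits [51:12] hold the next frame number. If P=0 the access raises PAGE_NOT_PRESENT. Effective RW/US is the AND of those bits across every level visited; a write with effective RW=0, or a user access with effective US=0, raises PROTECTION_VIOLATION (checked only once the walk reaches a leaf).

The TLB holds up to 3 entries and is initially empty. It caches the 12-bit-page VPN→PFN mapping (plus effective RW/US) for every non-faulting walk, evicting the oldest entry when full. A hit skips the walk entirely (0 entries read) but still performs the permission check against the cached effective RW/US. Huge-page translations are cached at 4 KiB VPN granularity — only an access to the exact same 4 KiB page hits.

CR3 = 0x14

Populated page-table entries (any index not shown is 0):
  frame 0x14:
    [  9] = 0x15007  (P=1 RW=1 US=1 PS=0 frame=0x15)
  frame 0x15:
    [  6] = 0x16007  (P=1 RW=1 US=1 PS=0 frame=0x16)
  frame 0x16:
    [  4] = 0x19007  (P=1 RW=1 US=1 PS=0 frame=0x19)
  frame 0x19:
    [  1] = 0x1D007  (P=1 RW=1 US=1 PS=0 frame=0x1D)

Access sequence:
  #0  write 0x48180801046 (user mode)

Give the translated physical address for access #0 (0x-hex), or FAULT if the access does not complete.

Walk each access:
#0 VA=0x48180801046 (w,user):
  [0] read 0x14 idx=9: raw=0x15007 flags P=1 W=1 U=1 S=0
  [1] read 0x15 idx=6: raw=0x16007 flags P=1 W=1 U=1 S=0
  [2] read 0x16 idx=4: raw=0x19007 flags P=1 W=1 U=1 S=0
  [3] read 0x19 idx=1: raw=0x1D007 flags P=1 W=1 U=1 S=0
  ✓ 0x1D046  — 4 lookups

Access #0 PA: 0x1D046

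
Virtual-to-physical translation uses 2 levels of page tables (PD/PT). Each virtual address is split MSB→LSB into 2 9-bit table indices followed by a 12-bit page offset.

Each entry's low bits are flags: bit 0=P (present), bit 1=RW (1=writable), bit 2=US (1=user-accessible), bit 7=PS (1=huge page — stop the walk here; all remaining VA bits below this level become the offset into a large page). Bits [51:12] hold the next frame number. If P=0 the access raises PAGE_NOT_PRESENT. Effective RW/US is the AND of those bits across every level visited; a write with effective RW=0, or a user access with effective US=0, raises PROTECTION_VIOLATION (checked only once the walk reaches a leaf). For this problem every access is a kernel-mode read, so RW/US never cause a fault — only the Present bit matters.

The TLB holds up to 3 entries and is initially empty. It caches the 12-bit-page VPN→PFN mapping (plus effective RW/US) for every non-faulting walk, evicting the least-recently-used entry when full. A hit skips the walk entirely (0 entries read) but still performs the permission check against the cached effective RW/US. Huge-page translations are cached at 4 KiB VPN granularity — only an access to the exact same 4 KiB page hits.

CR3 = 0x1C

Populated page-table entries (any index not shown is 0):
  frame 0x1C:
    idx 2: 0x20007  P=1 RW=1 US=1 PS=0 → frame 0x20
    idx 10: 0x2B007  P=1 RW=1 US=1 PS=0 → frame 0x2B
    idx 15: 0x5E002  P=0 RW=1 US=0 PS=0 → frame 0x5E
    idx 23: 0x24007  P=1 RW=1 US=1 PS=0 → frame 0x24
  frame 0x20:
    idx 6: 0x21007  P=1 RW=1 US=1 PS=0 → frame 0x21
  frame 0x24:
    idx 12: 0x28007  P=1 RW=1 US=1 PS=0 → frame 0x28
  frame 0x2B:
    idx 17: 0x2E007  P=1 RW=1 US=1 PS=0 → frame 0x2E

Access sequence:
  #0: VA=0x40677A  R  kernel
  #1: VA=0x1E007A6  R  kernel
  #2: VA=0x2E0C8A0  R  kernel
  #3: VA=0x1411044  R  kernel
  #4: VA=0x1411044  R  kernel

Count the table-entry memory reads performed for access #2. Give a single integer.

Per-access translation:
#0 VA=0x40677A (r,kernel):
  [0] read 0x1C idx=2: raw=0x20007 flags P=1 W=1 U=1 S=0
  [1] read 0x20 idx=6: raw=0x21007 flags P=1 W=1 U=1 S=0
  ✓ 0x2177A  — 2 lookups
#1 VA=0x1E007A6 (r,kernel):
  [0] read 0x1C idx=15: raw=0x5E002 flags P=0 W=1 U=0 S=0
  → PAGE_NOT_PRESENT  (1 entries read)
#2 VA=0x2E0C8A0 (r,kernel):
  [0] read 0x1C idx=23: raw=0x24007 flags P=1 W=1 U=1 S=0
  [1] read 0x24 idx=12: raw=0x28007 flags P=1 W=1 U=1 S=0
  ✓ 0x288A0  — 2 lookups
#3 VA=0x1411044 (r,kernel):
  [0] read 0x1C idx=10: raw=0x2B007 flags P=1 W=1 U=1 S=0
  [1] read 0x2B idx=17: raw=0x2E007 flags P=1 W=1 U=1 S=0
  ✓ 0x2E044  — 2 lookups
#4 VA=0x1411044 (r,kernel):
  TLB hit vpn=0x1411 → PA=0x2E044

Entries read for #2: 2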